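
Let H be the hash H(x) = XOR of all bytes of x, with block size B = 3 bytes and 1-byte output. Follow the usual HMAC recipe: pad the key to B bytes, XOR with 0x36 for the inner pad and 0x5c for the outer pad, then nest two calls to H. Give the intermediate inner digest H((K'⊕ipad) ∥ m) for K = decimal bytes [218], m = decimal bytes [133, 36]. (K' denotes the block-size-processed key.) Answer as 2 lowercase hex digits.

Key decimal bytes [218] = da is 1 byte ≤ B = 3; zero-pad to 3 bytes: K' = da 00 00.
K' ⊕ ipad = ec 36 36.
Inner input = ec 36 36 ∥ 85 24.
Inner hash: XOR ec⊕36⊕36⊕85⊕24 = 4d.

4d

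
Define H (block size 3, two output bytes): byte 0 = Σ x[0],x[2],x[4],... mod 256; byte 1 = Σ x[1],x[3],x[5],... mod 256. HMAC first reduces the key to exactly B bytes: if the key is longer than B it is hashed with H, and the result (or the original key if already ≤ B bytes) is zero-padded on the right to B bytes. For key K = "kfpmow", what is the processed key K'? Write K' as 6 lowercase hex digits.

|K| = 6 > B = 3, so first hash the key.
H(K): even-index sum = 330 mod 256 = 74; odd-index sum = 330 mod 256 = 74 → 4a 4a.
Zero-pad H(K) = 4a 4a to 3 bytes: K' = 4a 4a 00.

4a4a00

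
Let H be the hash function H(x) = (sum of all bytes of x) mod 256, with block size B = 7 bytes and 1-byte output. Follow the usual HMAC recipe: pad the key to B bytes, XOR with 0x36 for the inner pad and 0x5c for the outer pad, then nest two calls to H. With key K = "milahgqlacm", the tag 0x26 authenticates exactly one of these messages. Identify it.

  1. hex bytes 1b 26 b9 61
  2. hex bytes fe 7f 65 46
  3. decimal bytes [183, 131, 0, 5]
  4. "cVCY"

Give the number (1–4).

2

Key "milahgqlacm" = 6d 69 6c 61 68 67 71 6c 61 63 6d is 11 bytes > B = 7, so hash it first: H(key) = 80, then zero-pad to 7 bytes: K' = 80 00 00 00 00 00 00.
K' ⊕ ipad = b6 36 36 36 36 36 36; K' ⊕ opad = dc 5c 5c 5c 5c 5c 5c.
m1: inner = H(b6 36 36 36 36 36 36 1b 26 b9 61) = 55; tag = H(dc 5c 5c 5c 5c 5c 5c 55) = 59
m2: inner = H(b6 36 36 36 36 36 36 fe 7f 65 46) = 22; tag = H(dc 5c 5c 5c 5c 5c 5c 22) = 26 ← matches
m3: inner = H(b6 36 36 36 36 36 36 b7 83 00 05) = 39; tag = H(dc 5c 5c 5c 5c 5c 5c 39) = 3d
m4: inner = H(b6 36 36 36 36 36 36 63 56 43 59) = 4f; tag = H(dc 5c 5c 5c 5c 5c 5c 4f) = 53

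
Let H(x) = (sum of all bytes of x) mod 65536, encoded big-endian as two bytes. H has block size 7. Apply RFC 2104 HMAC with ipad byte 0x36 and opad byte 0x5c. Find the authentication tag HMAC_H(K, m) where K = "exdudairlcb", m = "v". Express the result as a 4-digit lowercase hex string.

Key "exdudairlcb" = 65 78 64 75 64 61 69 72 6c 63 62 is 11 bytes > B = 7, so hash it first: H(key) = 04 87, then zero-pad to 7 bytes: K' = 04 87 00 00 00 00 00.
K' ⊕ ipad = 32 b1 36 36 36 36 36.  K' ⊕ opad = 58 db 5c 5c 5c 5c 5c.
Inner input = (K'⊕ipad) ∥ m = 32 b1 36 36 36 36 36 ∥ 76.
Inner hash: sum = 50+177+54+54+54+54+54+118 = 615 → 02 67.
Outer input = (K'⊕opad) ∥ inner = 58 db 5c 5c 5c 5c 5c ∥ 02 67.
Outer hash (tag): sum = 88+219+92+92+92+92+92+2+103 = 872 → 03 68.

0368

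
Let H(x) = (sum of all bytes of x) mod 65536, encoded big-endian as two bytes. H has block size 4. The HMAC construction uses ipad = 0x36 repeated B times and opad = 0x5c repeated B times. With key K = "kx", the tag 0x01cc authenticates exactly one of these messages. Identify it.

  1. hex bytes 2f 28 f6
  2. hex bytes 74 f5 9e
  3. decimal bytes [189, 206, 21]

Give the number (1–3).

3

Key "kx" = 6b 78 is 2 bytes ≤ B = 4; zero-pad to 4 bytes: K' = 6b 78 00 00.
K' ⊕ ipad = 5d 4e 36 36; K' ⊕ opad = 37 24 5c 5c.
m1: inner = H(5d 4e 36 36 2f 28 f6) = 02 64; tag = H(37 24 5c 5c 02 64) = 0179
m2: inner = H(5d 4e 36 36 74 f5 9e) = 03 1e; tag = H(37 24 5c 5c 03 1e) = 0134
m3: inner = H(5d 4e 36 36 bd ce 15) = 02 b7; tag = H(37 24 5c 5c 02 b7) = 01cc ← matches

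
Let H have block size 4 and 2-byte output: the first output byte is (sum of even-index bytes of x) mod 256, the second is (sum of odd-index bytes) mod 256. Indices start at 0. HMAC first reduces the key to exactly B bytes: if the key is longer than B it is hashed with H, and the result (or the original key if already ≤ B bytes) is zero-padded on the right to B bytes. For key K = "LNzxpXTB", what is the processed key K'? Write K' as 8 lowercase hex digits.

|K| = 8 > B = 4, so first hash the key.
H(K): even-index sum = 394 mod 256 = 138; odd-index sum = 352 mod 256 = 96 → 8a 60.
Zero-pad H(K) = 8a 60 to 4 bytes: K' = 8a 60 00 00.

8a600000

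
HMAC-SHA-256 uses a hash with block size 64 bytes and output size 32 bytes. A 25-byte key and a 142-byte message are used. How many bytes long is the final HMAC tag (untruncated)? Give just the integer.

32

The tag is one SHA-256 digest: 32 bytes.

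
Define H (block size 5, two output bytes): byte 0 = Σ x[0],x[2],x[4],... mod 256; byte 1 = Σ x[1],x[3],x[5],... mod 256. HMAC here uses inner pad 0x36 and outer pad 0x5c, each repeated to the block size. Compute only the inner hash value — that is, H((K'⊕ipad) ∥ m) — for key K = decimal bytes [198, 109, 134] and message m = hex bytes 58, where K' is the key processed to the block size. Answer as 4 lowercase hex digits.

Key decimal bytes [198, 109, 134] = c6 6d 86 is 3 bytes ≤ B = 5; zero-pad to 5 bytes: K' = c6 6d 86 00 00.
K' ⊕ ipad = f0 5b b0 36 36.
Inner input = f0 5b b0 36 36 ∥ 58.
Inner hash: even-index sum = 470 mod 256 = 214; odd-index sum = 233 mod 256 = 233 → d6 e9.

d6e9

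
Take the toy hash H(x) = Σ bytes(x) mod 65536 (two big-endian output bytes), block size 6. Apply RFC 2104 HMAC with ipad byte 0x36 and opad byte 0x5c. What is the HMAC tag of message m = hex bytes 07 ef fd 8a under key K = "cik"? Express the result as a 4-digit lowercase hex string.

01f3

Key "cik" = 63 69 6b is 3 bytes ≤ B = 6; zero-pad to 6 bytes: K' = 63 69 6b 00 00 00.
K' ⊕ ipad = 55 5f 5d 36 36 36.  K' ⊕ opad = 3f 35 37 5c 5c 5c.
Inner input = (K'⊕ipad) ∥ m = 55 5f 5d 36 36 36 ∥ 07 ef fd 8a.
Inner hash: sum = 85+95+93+54+54+54+7+239+253+138 = 1072 → 04 30.
Outer input = (K'⊕opad) ∥ inner = 3f 35 37 5c 5c 5c ∥ 04 30.
Outer hash (tag): sum = 63+53+55+92+92+92+4+48 = 499 → 01 f3.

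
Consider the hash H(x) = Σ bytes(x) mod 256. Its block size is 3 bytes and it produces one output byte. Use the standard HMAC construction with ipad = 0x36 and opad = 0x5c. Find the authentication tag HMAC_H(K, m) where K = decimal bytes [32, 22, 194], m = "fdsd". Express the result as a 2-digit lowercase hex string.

2f

Key decimal bytes [32, 22, 194] = 20 16 c2 is exactly B = 3 bytes: K' = 20 16 c2.
K' ⊕ ipad = 16 20 f4.  K' ⊕ opad = 7c 4a 9e.
Inner input = (K'⊕ipad) ∥ m = 16 20 f4 ∥ 66 64 73 64.
Inner hash: sum = 22+32+244+102+100+115+100 = 715; mod 256 = 203 → cb.
Outer input = (K'⊕opad) ∥ inner = 7c 4a 9e ∥ cb.
Outer hash (tag): sum = 124+74+158+203 = 559; mod 256 = 47 → 2f.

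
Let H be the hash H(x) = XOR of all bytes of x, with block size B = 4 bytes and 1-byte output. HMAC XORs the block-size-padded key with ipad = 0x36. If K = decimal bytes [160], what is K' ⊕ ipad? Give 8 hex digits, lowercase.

96363636

Key decimal bytes [160] = a0 is 1 byte ≤ B = 4; zero-pad to 4 bytes: K' = a0 00 00 00.
XOR each byte with 0x36: a0⊕36=96, 00⊕36=36, 00⊕36=36, 00⊕36=36.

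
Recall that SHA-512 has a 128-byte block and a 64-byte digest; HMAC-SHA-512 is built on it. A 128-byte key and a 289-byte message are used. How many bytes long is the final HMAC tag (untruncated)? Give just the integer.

The tag is one SHA-512 digest: 64 bytes.

64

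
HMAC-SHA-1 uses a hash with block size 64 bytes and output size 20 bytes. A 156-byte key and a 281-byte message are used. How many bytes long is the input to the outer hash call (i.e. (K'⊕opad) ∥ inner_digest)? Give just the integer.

84

Key is 156 > 64 bytes, so it is hashed to 20 bytes then zero-padded to 64: |K'| = 64.
Outer input = (K'⊕opad) ∥ H(inner) → 64 + 20 = 84 bytes.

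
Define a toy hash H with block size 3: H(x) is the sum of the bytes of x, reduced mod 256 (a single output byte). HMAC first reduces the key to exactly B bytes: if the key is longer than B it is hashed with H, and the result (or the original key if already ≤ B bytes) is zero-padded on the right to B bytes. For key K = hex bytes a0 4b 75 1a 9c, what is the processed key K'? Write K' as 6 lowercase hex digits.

160000

|K| = 5 > B = 3, so first hash the key.
H(K): sum = 160+75+117+26+156 = 534; mod 256 = 22 → 16.
Zero-pad H(K) = 16 to 3 bytes: K' = 16 00 00.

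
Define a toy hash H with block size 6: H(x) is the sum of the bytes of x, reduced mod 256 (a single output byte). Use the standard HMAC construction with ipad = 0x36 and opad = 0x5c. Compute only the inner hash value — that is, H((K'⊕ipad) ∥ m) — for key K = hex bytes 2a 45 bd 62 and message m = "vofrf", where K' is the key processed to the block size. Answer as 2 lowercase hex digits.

Key hex bytes 2a 45 bd 62 is 4 bytes ≤ B = 6; zero-pad to 6 bytes: K' = 2a 45 bd 62 00 00.
K' ⊕ ipad = 1c 73 8b 54 36 36.
Inner input = 1c 73 8b 54 36 36 ∥ 76 6f 66 72 66.
Inner hash: sum = 28+115+139+84+54+54+118+111+102+114+102 = 1021; mod 256 = 253 → fd.

fd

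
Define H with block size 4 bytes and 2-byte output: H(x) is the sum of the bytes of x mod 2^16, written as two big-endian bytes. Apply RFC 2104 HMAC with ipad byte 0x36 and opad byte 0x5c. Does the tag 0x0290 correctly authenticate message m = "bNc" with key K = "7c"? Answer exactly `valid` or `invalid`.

Key "7c" = 37 63 is 2 bytes ≤ B = 4; zero-pad to 4 bytes: K' = 37 63 00 00.
K' ⊕ ipad = 01 55 36 36; K' ⊕ opad = 6b 3f 5c 5c.
Inner hash: sum = 1+85+54+54+98+78+99 = 469 → 01 d5.
Outer hash (recomputed tag): sum = 107+63+92+92+1+213 = 568 → 02 38.
Recomputed tag = 0238; claimed = 0290 → mismatch.

invalid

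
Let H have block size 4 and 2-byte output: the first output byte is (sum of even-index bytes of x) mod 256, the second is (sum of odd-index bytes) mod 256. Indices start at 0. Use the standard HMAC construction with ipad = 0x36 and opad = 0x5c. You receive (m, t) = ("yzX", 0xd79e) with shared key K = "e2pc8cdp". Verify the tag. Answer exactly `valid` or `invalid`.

valid

Key "e2pc8cdp" = 65 32 70 63 38 63 64 70 is 8 bytes > B = 4, so hash it first: H(key) = 71 68, then zero-pad to 4 bytes: K' = 71 68 00 00.
K' ⊕ ipad = 47 5e 36 36; K' ⊕ opad = 2d 34 5c 5c.
Inner hash: even-index sum = 334 mod 256 = 78; odd-index sum = 270 mod 256 = 14 → 4e 0e.
Outer hash (recomputed tag): even-index sum = 215 mod 256 = 215; odd-index sum = 158 mod 256 = 158 → d7 9e.
Recomputed tag = d79e; claimed = d79e → match.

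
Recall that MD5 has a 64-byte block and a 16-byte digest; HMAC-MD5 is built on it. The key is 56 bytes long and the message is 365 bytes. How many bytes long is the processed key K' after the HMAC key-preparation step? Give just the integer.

Key is 56 ≤ 64 bytes, zero-padded: |K'| = 64.

64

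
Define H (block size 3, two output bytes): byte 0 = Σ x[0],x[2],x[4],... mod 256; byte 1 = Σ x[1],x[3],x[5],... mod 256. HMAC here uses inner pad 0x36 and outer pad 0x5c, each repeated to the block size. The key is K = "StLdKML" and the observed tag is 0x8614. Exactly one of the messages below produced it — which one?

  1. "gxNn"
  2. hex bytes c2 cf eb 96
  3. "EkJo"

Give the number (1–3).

Key "StLdKML" = 53 74 4c 64 4b 4d 4c is 7 bytes > B = 3, so hash it first: H(key) = 36 25, then zero-pad to 3 bytes: K' = 36 25 00.
K' ⊕ ipad = 00 13 36; K' ⊕ opad = 6a 79 5c.
m1: inner = H(00 13 36 67 78 4e 6e) = 1c c8; tag = H(6a 79 5c 1c c8) = 8e95
m2: inner = H(00 13 36 c2 cf eb 96) = 9b c0; tag = H(6a 79 5c 9b c0) = 8614 ← matches
m3: inner = H(00 13 36 45 6b 4a 6f) = 10 a2; tag = H(6a 79 5c 10 a2) = 6889

2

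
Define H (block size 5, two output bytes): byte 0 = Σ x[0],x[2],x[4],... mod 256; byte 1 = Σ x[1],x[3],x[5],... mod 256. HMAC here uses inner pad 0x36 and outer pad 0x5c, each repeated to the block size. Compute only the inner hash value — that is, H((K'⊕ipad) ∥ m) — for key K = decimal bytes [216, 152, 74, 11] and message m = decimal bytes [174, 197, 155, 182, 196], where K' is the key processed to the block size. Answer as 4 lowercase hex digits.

Key decimal bytes [216, 152, 74, 11] = d8 98 4a 0b is 4 bytes ≤ B = 5; zero-pad to 5 bytes: K' = d8 98 4a 0b 00.
K' ⊕ ipad = ee ae 7c 3d 36.
Inner input = ee ae 7c 3d 36 ∥ ae c5 9b b6 c4.
Inner hash: even-index sum = 795 mod 256 = 27; odd-index sum = 760 mod 256 = 248 → 1b f8.

1bf8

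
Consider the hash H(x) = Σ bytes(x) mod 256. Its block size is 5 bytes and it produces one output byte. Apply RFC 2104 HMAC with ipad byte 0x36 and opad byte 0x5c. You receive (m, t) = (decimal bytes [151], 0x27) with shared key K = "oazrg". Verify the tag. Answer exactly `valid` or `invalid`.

Key "oazrg" = 6f 61 7a 72 67 is exactly B = 5 bytes: K' = 6f 61 7a 72 67.
K' ⊕ ipad = 59 57 4c 44 51; K' ⊕ opad = 33 3d 26 2e 3b.
Inner hash: sum = 89+87+76+68+81+151 = 552; mod 256 = 40 → 28.
Outer hash (recomputed tag): sum = 51+61+38+46+59+40 = 295; mod 256 = 39 → 27.
Recomputed tag = 27; claimed = 27 → match.

valid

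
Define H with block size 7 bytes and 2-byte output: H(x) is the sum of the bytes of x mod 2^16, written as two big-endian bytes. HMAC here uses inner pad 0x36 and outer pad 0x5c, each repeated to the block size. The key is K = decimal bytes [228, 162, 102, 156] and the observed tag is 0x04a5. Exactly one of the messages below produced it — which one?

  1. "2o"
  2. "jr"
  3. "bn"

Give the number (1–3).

Key decimal bytes [228, 162, 102, 156] = e4 a2 66 9c is 4 bytes ≤ B = 7; zero-pad to 7 bytes: K' = e4 a2 66 9c 00 00 00.
K' ⊕ ipad = d2 94 50 aa 36 36 36; K' ⊕ opad = b8 fe 3a c0 5c 5c 5c.
m1: inner = H(d2 94 50 aa 36 36 36 32 6f) = 03 a3; tag = H(b8 fe 3a c0 5c 5c 5c 03 a3) = 046a
m2: inner = H(d2 94 50 aa 36 36 36 6a 72) = 03 de; tag = H(b8 fe 3a c0 5c 5c 5c 03 de) = 04a5 ← matches
m3: inner = H(d2 94 50 aa 36 36 36 62 6e) = 03 d2; tag = H(b8 fe 3a c0 5c 5c 5c 03 d2) = 0499

2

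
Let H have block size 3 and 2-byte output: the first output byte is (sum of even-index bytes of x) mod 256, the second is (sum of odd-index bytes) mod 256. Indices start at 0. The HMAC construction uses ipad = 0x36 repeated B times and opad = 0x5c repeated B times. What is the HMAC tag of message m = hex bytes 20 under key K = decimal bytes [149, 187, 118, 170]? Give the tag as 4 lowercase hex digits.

Key decimal bytes [149, 187, 118, 170] = 95 bb 76 aa is 4 bytes > B = 3, so hash it first: H(key) = 0b 65, then zero-pad to 3 bytes: K' = 0b 65 00.
K' ⊕ ipad = 3d 53 36.  K' ⊕ opad = 57 39 5c.
Inner input = (K'⊕ipad) ∥ m = 3d 53 36 ∥ 20.
Inner hash: even-index sum = 115 mod 256 = 115; odd-index sum = 115 mod 256 = 115 → 73 73.
Outer input = (K'⊕opad) ∥ inner = 57 39 5c ∥ 73 73.
Outer hash (tag): even-index sum = 294 mod 256 = 38; odd-index sum = 172 mod 256 = 172 → 26 ac.

26ac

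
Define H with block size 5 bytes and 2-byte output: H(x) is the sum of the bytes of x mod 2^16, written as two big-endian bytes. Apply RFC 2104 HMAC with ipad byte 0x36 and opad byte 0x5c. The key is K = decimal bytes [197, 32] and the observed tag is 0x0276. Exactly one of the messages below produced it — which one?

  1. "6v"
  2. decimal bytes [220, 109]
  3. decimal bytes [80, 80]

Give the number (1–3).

Key decimal bytes [197, 32] = c5 20 is 2 bytes ≤ B = 5; zero-pad to 5 bytes: K' = c5 20 00 00 00.
K' ⊕ ipad = f3 16 36 36 36; K' ⊕ opad = 99 7c 5c 5c 5c.
m1: inner = H(f3 16 36 36 36 36 76) = 02 57; tag = H(99 7c 5c 5c 5c 02 57) = 0282
m2: inner = H(f3 16 36 36 36 dc 6d) = 02 f4; tag = H(99 7c 5c 5c 5c 02 f4) = 031f
m3: inner = H(f3 16 36 36 36 50 50) = 02 4b; tag = H(99 7c 5c 5c 5c 02 4b) = 0276 ← matches

3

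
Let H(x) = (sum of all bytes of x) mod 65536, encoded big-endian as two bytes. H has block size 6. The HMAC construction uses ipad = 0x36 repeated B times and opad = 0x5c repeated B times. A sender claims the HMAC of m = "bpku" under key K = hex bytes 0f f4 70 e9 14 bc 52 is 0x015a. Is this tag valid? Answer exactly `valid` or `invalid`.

invalid

Key hex bytes 0f f4 70 e9 14 bc 52 is 7 bytes > B = 6, so hash it first: H(key) = 03 7e, then zero-pad to 6 bytes: K' = 03 7e 00 00 00 00.
K' ⊕ ipad = 35 48 36 36 36 36; K' ⊕ opad = 5f 22 5c 5c 5c 5c.
Inner hash: sum = 53+72+54+54+54+54+98+112+107+117 = 775 → 03 07.
Outer hash (recomputed tag): sum = 95+34+92+92+92+92+3+7 = 507 → 01 fb.
Recomputed tag = 01fb; claimed = 015a → mismatch.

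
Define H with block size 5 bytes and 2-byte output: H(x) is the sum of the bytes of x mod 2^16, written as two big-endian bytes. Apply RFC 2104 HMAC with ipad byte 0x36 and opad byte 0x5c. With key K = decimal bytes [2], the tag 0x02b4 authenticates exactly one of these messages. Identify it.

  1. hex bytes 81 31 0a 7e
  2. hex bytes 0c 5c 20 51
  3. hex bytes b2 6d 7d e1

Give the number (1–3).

Key decimal bytes [2] = 02 is 1 byte ≤ B = 5; zero-pad to 5 bytes: K' = 02 00 00 00 00.
K' ⊕ ipad = 34 36 36 36 36; K' ⊕ opad = 5e 5c 5c 5c 5c.
m1: inner = H(34 36 36 36 36 81 31 0a 7e) = 02 46; tag = H(5e 5c 5c 5c 5c 02 46) = 0216
m2: inner = H(34 36 36 36 36 0c 5c 20 51) = 01 e5; tag = H(5e 5c 5c 5c 5c 01 e5) = 02b4 ← matches
m3: inner = H(34 36 36 36 36 b2 6d 7d e1) = 03 89; tag = H(5e 5c 5c 5c 5c 03 89) = 025a

2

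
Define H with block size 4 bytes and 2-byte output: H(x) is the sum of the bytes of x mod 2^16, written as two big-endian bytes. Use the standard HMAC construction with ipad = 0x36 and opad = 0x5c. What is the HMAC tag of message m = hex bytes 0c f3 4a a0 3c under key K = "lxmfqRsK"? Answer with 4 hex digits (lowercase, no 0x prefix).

Key "lxmfqRsK" = 6c 78 6d 66 71 52 73 4b is 8 bytes > B = 4, so hash it first: H(key) = 03 38, then zero-pad to 4 bytes: K' = 03 38 00 00.
K' ⊕ ipad = 35 0e 36 36.  K' ⊕ opad = 5f 64 5c 5c.
Inner input = (K'⊕ipad) ∥ m = 35 0e 36 36 ∥ 0c f3 4a a0 3c.
Inner hash: sum = 53+14+54+54+12+243+74+160+60 = 724 → 02 d4.
Outer input = (K'⊕opad) ∥ inner = 5f 64 5c 5c ∥ 02 d4.
Outer hash (tag): sum = 95+100+92+92+2+212 = 593 → 02 51.

0251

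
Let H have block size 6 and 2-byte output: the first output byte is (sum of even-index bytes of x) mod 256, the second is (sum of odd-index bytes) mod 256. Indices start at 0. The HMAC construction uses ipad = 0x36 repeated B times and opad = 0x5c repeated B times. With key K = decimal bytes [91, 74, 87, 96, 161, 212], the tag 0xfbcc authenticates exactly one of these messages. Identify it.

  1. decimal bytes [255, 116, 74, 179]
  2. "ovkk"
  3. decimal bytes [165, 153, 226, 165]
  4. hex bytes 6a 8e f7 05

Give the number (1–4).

3

Key decimal bytes [91, 74, 87, 96, 161, 212] = 5b 4a 57 60 a1 d4 is exactly B = 6 bytes: K' = 5b 4a 57 60 a1 d4.
K' ⊕ ipad = 6d 7c 61 56 97 e2; K' ⊕ opad = 07 16 0b 3c fd 88.
m1: inner = H(6d 7c 61 56 97 e2 ff 74 4a b3) = ae db; tag = H(07 16 0b 3c fd 88 ae db) = bdb5
m2: inner = H(6d 7c 61 56 97 e2 6f 76 6b 6b) = 3f 95; tag = H(07 16 0b 3c fd 88 3f 95) = 4e6f
m3: inner = H(6d 7c 61 56 97 e2 a5 99 e2 a5) = ec f2; tag = H(07 16 0b 3c fd 88 ec f2) = fbcc ← matches
m4: inner = H(6d 7c 61 56 97 e2 6a 8e f7 05) = c6 47; tag = H(07 16 0b 3c fd 88 c6 47) = d521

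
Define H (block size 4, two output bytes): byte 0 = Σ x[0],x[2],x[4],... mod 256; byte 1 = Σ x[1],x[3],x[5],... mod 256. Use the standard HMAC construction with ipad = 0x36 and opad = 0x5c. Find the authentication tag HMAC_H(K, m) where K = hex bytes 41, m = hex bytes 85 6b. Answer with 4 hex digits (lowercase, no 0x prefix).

ab8f

Key hex bytes 41 is 1 byte ≤ B = 4; zero-pad to 4 bytes: K' = 41 00 00 00.
K' ⊕ ipad = 77 36 36 36.  K' ⊕ opad = 1d 5c 5c 5c.
Inner input = (K'⊕ipad) ∥ m = 77 36 36 36 ∥ 85 6b.
Inner hash: even-index sum = 306 mod 256 = 50; odd-index sum = 215 mod 256 = 215 → 32 d7.
Outer input = (K'⊕opad) ∥ inner = 1d 5c 5c 5c ∥ 32 d7.
Outer hash (tag): even-index sum = 171 mod 256 = 171; odd-index sum = 399 mod 256 = 143 → ab 8f.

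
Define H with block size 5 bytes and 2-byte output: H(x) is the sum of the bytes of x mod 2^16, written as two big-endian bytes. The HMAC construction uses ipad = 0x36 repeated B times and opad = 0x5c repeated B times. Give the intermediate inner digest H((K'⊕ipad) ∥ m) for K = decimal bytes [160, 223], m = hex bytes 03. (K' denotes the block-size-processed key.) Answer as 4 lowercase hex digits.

Key decimal bytes [160, 223] = a0 df is 2 bytes ≤ B = 5; zero-pad to 5 bytes: K' = a0 df 00 00 00.
K' ⊕ ipad = 96 e9 36 36 36.
Inner input = 96 e9 36 36 36 ∥ 03.
Inner hash: sum = 150+233+54+54+54+3 = 548 → 02 24.

0224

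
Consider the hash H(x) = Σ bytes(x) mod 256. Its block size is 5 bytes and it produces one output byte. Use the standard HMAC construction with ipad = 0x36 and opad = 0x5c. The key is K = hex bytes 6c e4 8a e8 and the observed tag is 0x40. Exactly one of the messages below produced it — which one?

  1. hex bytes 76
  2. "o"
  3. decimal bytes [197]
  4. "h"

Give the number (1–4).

Key hex bytes 6c e4 8a e8 is 4 bytes ≤ B = 5; zero-pad to 5 bytes: K' = 6c e4 8a e8 00.
K' ⊕ ipad = 5a d2 bc de 36; K' ⊕ opad = 30 b8 d6 b4 5c.
m1: inner = H(5a d2 bc de 36 76) = 72; tag = H(30 b8 d6 b4 5c 72) = 40 ← matches
m2: inner = H(5a d2 bc de 36 6f) = 6b; tag = H(30 b8 d6 b4 5c 6b) = 39
m3: inner = H(5a d2 bc de 36 c5) = c1; tag = H(30 b8 d6 b4 5c c1) = 8f
m4: inner = H(5a d2 bc de 36 68) = 64; tag = H(30 b8 d6 b4 5c 64) = 32

1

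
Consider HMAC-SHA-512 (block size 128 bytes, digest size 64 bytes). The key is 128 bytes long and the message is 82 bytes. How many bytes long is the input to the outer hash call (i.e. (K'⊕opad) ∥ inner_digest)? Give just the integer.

192

Key is 128 ≤ 128 bytes, zero-padded: |K'| = 128.
Outer input = (K'⊕opad) ∥ H(inner) → 128 + 64 = 192 bytes.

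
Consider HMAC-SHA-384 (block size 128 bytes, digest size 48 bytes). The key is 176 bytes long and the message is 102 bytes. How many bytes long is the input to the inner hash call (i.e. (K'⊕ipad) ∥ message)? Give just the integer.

230

Key is 176 > 128 bytes, so it is hashed to 48 bytes then zero-padded to 128: |K'| = 128.
Inner input = (K'⊕ipad) ∥ m → 128 + 102 = 230 bytes.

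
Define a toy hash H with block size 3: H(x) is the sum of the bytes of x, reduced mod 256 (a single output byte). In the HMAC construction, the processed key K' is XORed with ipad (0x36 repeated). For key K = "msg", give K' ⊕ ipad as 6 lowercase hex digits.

Key "msg" = 6d 73 67 is exactly B = 3 bytes: K' = 6d 73 67.
XOR each byte with 0x36: 6d⊕36=5b, 73⊕36=45, 67⊕36=51.

5b4551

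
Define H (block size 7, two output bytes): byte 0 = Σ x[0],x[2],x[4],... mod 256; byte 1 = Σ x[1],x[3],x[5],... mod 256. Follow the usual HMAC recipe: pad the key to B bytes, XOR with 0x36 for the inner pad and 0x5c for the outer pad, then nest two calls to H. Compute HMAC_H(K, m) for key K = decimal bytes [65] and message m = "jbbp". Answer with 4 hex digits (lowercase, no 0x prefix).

9fff

Key decimal bytes [65] = 41 is 1 byte ≤ B = 7; zero-pad to 7 bytes: K' = 41 00 00 00 00 00 00.
K' ⊕ ipad = 77 36 36 36 36 36 36.  K' ⊕ opad = 1d 5c 5c 5c 5c 5c 5c.
Inner input = (K'⊕ipad) ∥ m = 77 36 36 36 36 36 36 ∥ 6a 62 62 70.
Inner hash: even-index sum = 491 mod 256 = 235; odd-index sum = 366 mod 256 = 110 → eb 6e.
Outer input = (K'⊕opad) ∥ inner = 1d 5c 5c 5c 5c 5c 5c ∥ eb 6e.
Outer hash (tag): even-index sum = 415 mod 256 = 159; odd-index sum = 511 mod 256 = 255 → 9f ff.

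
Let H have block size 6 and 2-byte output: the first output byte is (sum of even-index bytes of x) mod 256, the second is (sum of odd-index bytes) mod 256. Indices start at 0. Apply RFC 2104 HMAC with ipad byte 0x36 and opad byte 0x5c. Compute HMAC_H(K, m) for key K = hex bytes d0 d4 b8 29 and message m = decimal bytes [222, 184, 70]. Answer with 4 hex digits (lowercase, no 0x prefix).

9a48

Key hex bytes d0 d4 b8 29 is 4 bytes ≤ B = 6; zero-pad to 6 bytes: K' = d0 d4 b8 29 00 00.
K' ⊕ ipad = e6 e2 8e 1f 36 36.  K' ⊕ opad = 8c 88 e4 75 5c 5c.
Inner input = (K'⊕ipad) ∥ m = e6 e2 8e 1f 36 36 ∥ de b8 46.
Inner hash: even-index sum = 718 mod 256 = 206; odd-index sum = 495 mod 256 = 239 → ce ef.
Outer input = (K'⊕opad) ∥ inner = 8c 88 e4 75 5c 5c ∥ ce ef.
Outer hash (tag): even-index sum = 666 mod 256 = 154; odd-index sum = 584 mod 256 = 72 → 9a 48.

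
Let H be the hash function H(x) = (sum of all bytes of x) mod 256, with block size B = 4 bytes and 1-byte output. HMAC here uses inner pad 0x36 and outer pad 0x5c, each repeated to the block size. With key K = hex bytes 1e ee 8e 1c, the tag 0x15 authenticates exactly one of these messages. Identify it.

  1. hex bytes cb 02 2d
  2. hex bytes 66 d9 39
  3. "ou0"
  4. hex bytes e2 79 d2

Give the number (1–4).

Key hex bytes 1e ee 8e 1c is exactly B = 4 bytes: K' = 1e ee 8e 1c.
K' ⊕ ipad = 28 d8 b8 2a; K' ⊕ opad = 42 b2 d2 40.
m1: inner = H(28 d8 b8 2a cb 02 2d) = dc; tag = H(42 b2 d2 40 dc) = e2
m2: inner = H(28 d8 b8 2a 66 d9 39) = 5a; tag = H(42 b2 d2 40 5a) = 60
m3: inner = H(28 d8 b8 2a 6f 75 30) = f6; tag = H(42 b2 d2 40 f6) = fc
m4: inner = H(28 d8 b8 2a e2 79 d2) = 0f; tag = H(42 b2 d2 40 0f) = 15 ← matches

4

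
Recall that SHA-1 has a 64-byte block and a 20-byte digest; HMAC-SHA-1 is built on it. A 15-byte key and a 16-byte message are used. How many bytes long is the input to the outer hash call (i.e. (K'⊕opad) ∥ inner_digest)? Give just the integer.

Key is 15 ≤ 64 bytes, zero-padded: |K'| = 64.
Outer input = (K'⊕opad) ∥ H(inner) → 64 + 20 = 84 bytes.

84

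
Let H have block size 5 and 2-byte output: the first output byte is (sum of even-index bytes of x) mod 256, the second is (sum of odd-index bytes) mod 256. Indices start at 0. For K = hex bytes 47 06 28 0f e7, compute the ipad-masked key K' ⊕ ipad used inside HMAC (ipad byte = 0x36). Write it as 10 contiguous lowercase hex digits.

Key hex bytes 47 06 28 0f e7 is exactly B = 5 bytes: K' = 47 06 28 0f e7.
XOR each byte with 0x36: 47⊕36=71, 06⊕36=30, 28⊕36=1e, 0f⊕36=39, e7⊕36=d1.

71301e39d1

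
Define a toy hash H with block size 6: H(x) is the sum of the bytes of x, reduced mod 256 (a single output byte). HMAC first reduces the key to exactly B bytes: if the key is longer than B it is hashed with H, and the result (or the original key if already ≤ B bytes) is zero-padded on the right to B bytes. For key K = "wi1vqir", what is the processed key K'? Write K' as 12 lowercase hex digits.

d30000000000

|K| = 7 > B = 6, so first hash the key.
H(K): sum = 119+105+49+118+113+105+114 = 723; mod 256 = 211 → d3.
Zero-pad H(K) = d3 to 6 bytes: K' = d3 00 00 00 00 00.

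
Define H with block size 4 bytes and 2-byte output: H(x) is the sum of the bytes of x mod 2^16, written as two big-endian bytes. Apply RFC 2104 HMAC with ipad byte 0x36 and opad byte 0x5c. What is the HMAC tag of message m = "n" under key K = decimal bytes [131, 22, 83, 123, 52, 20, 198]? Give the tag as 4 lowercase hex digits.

Key decimal bytes [131, 22, 83, 123, 52, 20, 198] = 83 16 53 7b 34 14 c6 is 7 bytes > B = 4, so hash it first: H(key) = 02 75, then zero-pad to 4 bytes: K' = 02 75 00 00.
K' ⊕ ipad = 34 43 36 36.  K' ⊕ opad = 5e 29 5c 5c.
Inner input = (K'⊕ipad) ∥ m = 34 43 36 36 ∥ 6e.
Inner hash: sum = 52+67+54+54+110 = 337 → 01 51.
Outer input = (K'⊕opad) ∥ inner = 5e 29 5c 5c ∥ 01 51.
Outer hash (tag): sum = 94+41+92+92+1+81 = 401 → 01 91.

0191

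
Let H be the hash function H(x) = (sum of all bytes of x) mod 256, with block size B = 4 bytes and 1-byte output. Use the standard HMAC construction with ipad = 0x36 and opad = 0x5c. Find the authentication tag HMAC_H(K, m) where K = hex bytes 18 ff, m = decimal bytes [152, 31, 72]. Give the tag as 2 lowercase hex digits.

Key hex bytes 18 ff is 2 bytes ≤ B = 4; zero-pad to 4 bytes: K' = 18 ff 00 00.
K' ⊕ ipad = 2e c9 36 36.  K' ⊕ opad = 44 a3 5c 5c.
Inner input = (K'⊕ipad) ∥ m = 2e c9 36 36 ∥ 98 1f 48.
Inner hash: sum = 46+201+54+54+152+31+72 = 610; mod 256 = 98 → 62.
Outer input = (K'⊕opad) ∥ inner = 44 a3 5c 5c ∥ 62.
Outer hash (tag): sum = 68+163+92+92+98 = 513; mod 256 = 1 → 01.

01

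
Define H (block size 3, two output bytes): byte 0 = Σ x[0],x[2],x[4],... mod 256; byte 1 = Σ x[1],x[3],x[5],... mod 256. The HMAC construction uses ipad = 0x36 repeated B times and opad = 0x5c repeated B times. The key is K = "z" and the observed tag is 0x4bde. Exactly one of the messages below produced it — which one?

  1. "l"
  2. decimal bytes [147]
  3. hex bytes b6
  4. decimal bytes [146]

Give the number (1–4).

2

Key "z" = 7a is 1 byte ≤ B = 3; zero-pad to 3 bytes: K' = 7a 00 00.
K' ⊕ ipad = 4c 36 36; K' ⊕ opad = 26 5c 5c.
m1: inner = H(4c 36 36 6c) = 82 a2; tag = H(26 5c 5c 82 a2) = 24de
m2: inner = H(4c 36 36 93) = 82 c9; tag = H(26 5c 5c 82 c9) = 4bde ← matches
m3: inner = H(4c 36 36 b6) = 82 ec; tag = H(26 5c 5c 82 ec) = 6ede
m4: inner = H(4c 36 36 92) = 82 c8; tag = H(26 5c 5c 82 c8) = 4ade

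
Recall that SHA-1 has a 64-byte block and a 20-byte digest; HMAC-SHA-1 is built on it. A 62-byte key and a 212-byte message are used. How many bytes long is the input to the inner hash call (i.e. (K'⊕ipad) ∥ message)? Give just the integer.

Key is 62 ≤ 64 bytes, zero-padded: |K'| = 64.
Inner input = (K'⊕ipad) ∥ m → 64 + 212 = 276 bytes.

276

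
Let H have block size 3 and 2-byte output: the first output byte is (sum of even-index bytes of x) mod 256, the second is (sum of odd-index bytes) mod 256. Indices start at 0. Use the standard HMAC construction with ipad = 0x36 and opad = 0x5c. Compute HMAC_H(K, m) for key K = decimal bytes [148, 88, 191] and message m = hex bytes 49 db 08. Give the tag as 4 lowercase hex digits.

6a0a

Key decimal bytes [148, 88, 191] = 94 58 bf is exactly B = 3 bytes: K' = 94 58 bf.
K' ⊕ ipad = a2 6e 89.  K' ⊕ opad = c8 04 e3.
Inner input = (K'⊕ipad) ∥ m = a2 6e 89 ∥ 49 db 08.
Inner hash: even-index sum = 518 mod 256 = 6; odd-index sum = 191 mod 256 = 191 → 06 bf.
Outer input = (K'⊕opad) ∥ inner = c8 04 e3 ∥ 06 bf.
Outer hash (tag): even-index sum = 618 mod 256 = 106; odd-index sum = 10 mod 256 = 10 → 6a 0a.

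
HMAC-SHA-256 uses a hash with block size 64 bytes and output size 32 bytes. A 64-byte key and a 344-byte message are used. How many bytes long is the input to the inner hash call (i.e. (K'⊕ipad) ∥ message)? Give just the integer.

Key is 64 ≤ 64 bytes, zero-padded: |K'| = 64.
Inner input = (K'⊕ipad) ∥ m → 64 + 344 = 408 bytes.

408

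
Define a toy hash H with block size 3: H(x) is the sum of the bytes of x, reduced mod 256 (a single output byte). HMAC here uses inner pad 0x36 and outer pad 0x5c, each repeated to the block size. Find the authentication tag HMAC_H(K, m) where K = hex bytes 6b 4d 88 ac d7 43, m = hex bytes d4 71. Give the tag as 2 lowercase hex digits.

f3

Key hex bytes 6b 4d 88 ac d7 43 is 6 bytes > B = 3, so hash it first: H(key) = 06, then zero-pad to 3 bytes: K' = 06 00 00.
K' ⊕ ipad = 30 36 36.  K' ⊕ opad = 5a 5c 5c.
Inner input = (K'⊕ipad) ∥ m = 30 36 36 ∥ d4 71.
Inner hash: sum = 48+54+54+212+113 = 481; mod 256 = 225 → e1.
Outer input = (K'⊕opad) ∥ inner = 5a 5c 5c ∥ e1.
Outer hash (tag): sum = 90+92+92+225 = 499; mod 256 = 243 → f3.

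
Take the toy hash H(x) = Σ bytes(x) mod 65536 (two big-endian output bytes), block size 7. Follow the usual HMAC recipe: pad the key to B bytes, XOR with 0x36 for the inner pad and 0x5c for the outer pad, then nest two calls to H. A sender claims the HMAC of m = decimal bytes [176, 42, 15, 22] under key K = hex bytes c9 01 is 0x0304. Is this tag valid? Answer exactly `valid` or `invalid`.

valid

Key hex bytes c9 01 is 2 bytes ≤ B = 7; zero-pad to 7 bytes: K' = c9 01 00 00 00 00 00.
K' ⊕ ipad = ff 37 36 36 36 36 36; K' ⊕ opad = 95 5d 5c 5c 5c 5c 5c.
Inner hash: sum = 255+55+54+54+54+54+54+176+42+15+22 = 835 → 03 43.
Outer hash (recomputed tag): sum = 149+93+92+92+92+92+92+3+67 = 772 → 03 04.
Recomputed tag = 0304; claimed = 0304 → match.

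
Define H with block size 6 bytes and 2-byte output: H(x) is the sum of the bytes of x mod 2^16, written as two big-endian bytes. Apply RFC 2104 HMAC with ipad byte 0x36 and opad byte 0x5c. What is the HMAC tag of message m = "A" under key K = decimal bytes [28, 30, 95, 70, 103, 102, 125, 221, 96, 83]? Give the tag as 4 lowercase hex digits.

0392

Key decimal bytes [28, 30, 95, 70, 103, 102, 125, 221, 96, 83] = 1c 1e 5f 46 67 66 7d dd 60 53 is 10 bytes > B = 6, so hash it first: H(key) = 03 b9, then zero-pad to 6 bytes: K' = 03 b9 00 00 00 00.
K' ⊕ ipad = 35 8f 36 36 36 36.  K' ⊕ opad = 5f e5 5c 5c 5c 5c.
Inner input = (K'⊕ipad) ∥ m = 35 8f 36 36 36 36 ∥ 41.
Inner hash: sum = 53+143+54+54+54+54+65 = 477 → 01 dd.
Outer input = (K'⊕opad) ∥ inner = 5f e5 5c 5c 5c 5c ∥ 01 dd.
Outer hash (tag): sum = 95+229+92+92+92+92+1+221 = 914 → 03 92.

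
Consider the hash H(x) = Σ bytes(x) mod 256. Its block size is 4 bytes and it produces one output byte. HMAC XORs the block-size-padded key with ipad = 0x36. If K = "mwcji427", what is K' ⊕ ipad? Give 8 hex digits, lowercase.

Key "mwcji427" = 6d 77 63 6a 69 34 32 37 is 8 bytes > B = 4, so hash it first: H(key) = b7, then zero-pad to 4 bytes: K' = b7 00 00 00.
XOR each byte with 0x36: b7⊕36=81, 00⊕36=36, 00⊕36=36, 00⊕36=36.

81363636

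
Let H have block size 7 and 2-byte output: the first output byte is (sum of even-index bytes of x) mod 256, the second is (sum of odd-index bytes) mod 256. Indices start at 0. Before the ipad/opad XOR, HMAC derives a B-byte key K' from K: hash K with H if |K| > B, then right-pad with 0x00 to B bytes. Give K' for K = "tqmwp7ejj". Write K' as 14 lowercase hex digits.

20890000000000

|K| = 9 > B = 7, so first hash the key.
H(K): even-index sum = 544 mod 256 = 32; odd-index sum = 393 mod 256 = 137 → 20 89.
Zero-pad H(K) = 20 89 to 7 bytes: K' = 20 89 00 00 00 00 00.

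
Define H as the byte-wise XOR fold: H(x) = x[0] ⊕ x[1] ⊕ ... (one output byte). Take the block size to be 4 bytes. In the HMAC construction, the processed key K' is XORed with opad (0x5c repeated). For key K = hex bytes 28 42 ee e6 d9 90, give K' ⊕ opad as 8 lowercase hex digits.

775c5c5c

Key hex bytes 28 42 ee e6 d9 90 is 6 bytes > B = 4, so hash it first: H(key) = 2b, then zero-pad to 4 bytes: K' = 2b 00 00 00.
XOR each byte with 0x5c: 2b⊕5c=77, 00⊕5c=5c, 00⊕5c=5c, 00⊕5c=5c.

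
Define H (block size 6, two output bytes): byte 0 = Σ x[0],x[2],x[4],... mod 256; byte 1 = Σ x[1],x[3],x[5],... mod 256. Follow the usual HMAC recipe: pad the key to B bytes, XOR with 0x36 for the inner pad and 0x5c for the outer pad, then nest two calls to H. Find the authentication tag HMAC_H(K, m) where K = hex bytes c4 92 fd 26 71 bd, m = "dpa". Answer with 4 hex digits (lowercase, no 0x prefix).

Key hex bytes c4 92 fd 26 71 bd is exactly B = 6 bytes: K' = c4 92 fd 26 71 bd.
K' ⊕ ipad = f2 a4 cb 10 47 8b.  K' ⊕ opad = 98 ce a1 7a 2d e1.
Inner input = (K'⊕ipad) ∥ m = f2 a4 cb 10 47 8b ∥ 64 70 61.
Inner hash: even-index sum = 713 mod 256 = 201; odd-index sum = 431 mod 256 = 175 → c9 af.
Outer input = (K'⊕opad) ∥ inner = 98 ce a1 7a 2d e1 ∥ c9 af.
Outer hash (tag): even-index sum = 559 mod 256 = 47; odd-index sum = 728 mod 256 = 216 → 2f d8.

2fd8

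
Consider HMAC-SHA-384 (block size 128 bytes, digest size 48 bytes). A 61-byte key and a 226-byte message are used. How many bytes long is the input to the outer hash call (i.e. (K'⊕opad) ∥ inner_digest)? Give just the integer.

176

Key is 61 ≤ 128 bytes, zero-padded: |K'| = 128.
Outer input = (K'⊕opad) ∥ H(inner) → 128 + 48 = 176 bytes.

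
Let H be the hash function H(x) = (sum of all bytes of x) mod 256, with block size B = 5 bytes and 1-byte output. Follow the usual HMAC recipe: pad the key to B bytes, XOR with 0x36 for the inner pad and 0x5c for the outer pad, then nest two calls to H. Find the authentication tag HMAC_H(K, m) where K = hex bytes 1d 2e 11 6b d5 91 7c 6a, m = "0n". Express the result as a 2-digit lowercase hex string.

Key hex bytes 1d 2e 11 6b d5 91 7c 6a is 8 bytes > B = 5, so hash it first: H(key) = 13, then zero-pad to 5 bytes: K' = 13 00 00 00 00.
K' ⊕ ipad = 25 36 36 36 36.  K' ⊕ opad = 4f 5c 5c 5c 5c.
Inner input = (K'⊕ipad) ∥ m = 25 36 36 36 36 ∥ 30 6e.
Inner hash: sum = 37+54+54+54+54+48+110 = 411; mod 256 = 155 → 9b.
Outer input = (K'⊕opad) ∥ inner = 4f 5c 5c 5c 5c ∥ 9b.
Outer hash (tag): sum = 79+92+92+92+92+155 = 602; mod 256 = 90 → 5a.

5a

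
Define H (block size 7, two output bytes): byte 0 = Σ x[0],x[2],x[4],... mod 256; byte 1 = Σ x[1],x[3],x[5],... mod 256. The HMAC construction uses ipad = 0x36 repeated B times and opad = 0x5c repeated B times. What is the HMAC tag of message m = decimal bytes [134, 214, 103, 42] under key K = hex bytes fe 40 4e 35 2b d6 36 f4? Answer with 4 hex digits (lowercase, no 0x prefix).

Key hex bytes fe 40 4e 35 2b d6 36 f4 is 8 bytes > B = 7, so hash it first: H(key) = ad 3f, then zero-pad to 7 bytes: K' = ad 3f 00 00 00 00 00.
K' ⊕ ipad = 9b 09 36 36 36 36 36.  K' ⊕ opad = f1 63 5c 5c 5c 5c 5c.
Inner input = (K'⊕ipad) ∥ m = 9b 09 36 36 36 36 36 ∥ 86 d6 67 2a.
Inner hash: even-index sum = 573 mod 256 = 61; odd-index sum = 354 mod 256 = 98 → 3d 62.
Outer input = (K'⊕opad) ∥ inner = f1 63 5c 5c 5c 5c 5c ∥ 3d 62.
Outer hash (tag): even-index sum = 615 mod 256 = 103; odd-index sum = 344 mod 256 = 88 → 67 58.

6758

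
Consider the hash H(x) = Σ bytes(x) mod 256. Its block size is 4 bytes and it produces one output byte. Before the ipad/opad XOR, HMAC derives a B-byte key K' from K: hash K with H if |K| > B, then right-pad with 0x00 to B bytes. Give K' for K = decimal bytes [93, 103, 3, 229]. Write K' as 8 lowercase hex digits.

Key decimal bytes [93, 103, 3, 229] = 5d 67 03 e5 is exactly B = 4 bytes: K' = 5d 67 03 e5.

5d6703e5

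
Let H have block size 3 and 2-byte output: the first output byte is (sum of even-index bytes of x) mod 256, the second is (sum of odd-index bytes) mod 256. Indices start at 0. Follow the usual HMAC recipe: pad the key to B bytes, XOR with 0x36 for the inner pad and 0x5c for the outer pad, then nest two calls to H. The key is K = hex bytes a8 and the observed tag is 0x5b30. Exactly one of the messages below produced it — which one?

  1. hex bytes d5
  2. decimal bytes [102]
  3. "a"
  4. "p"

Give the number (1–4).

1

Key hex bytes a8 is 1 byte ≤ B = 3; zero-pad to 3 bytes: K' = a8 00 00.
K' ⊕ ipad = 9e 36 36; K' ⊕ opad = f4 5c 5c.
m1: inner = H(9e 36 36 d5) = d4 0b; tag = H(f4 5c 5c d4 0b) = 5b30 ← matches
m2: inner = H(9e 36 36 66) = d4 9c; tag = H(f4 5c 5c d4 9c) = ec30
m3: inner = H(9e 36 36 61) = d4 97; tag = H(f4 5c 5c d4 97) = e730
m4: inner = H(9e 36 36 70) = d4 a6; tag = H(f4 5c 5c d4 a6) = f630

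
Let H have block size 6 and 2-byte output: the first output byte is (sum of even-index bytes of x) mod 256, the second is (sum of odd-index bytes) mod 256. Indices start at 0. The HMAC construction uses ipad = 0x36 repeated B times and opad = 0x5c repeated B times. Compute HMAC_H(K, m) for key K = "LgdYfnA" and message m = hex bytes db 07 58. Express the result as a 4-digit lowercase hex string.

c3b5

Key "LgdYfnA" = 4c 67 64 59 66 6e 41 is 7 bytes > B = 6, so hash it first: H(key) = 57 2e, then zero-pad to 6 bytes: K' = 57 2e 00 00 00 00.
K' ⊕ ipad = 61 18 36 36 36 36.  K' ⊕ opad = 0b 72 5c 5c 5c 5c.
Inner input = (K'⊕ipad) ∥ m = 61 18 36 36 36 36 ∥ db 07 58.
Inner hash: even-index sum = 512 mod 256 = 0; odd-index sum = 139 mod 256 = 139 → 00 8b.
Outer input = (K'⊕opad) ∥ inner = 0b 72 5c 5c 5c 5c ∥ 00 8b.
Outer hash (tag): even-index sum = 195 mod 256 = 195; odd-index sum = 437 mod 256 = 181 → c3 b5.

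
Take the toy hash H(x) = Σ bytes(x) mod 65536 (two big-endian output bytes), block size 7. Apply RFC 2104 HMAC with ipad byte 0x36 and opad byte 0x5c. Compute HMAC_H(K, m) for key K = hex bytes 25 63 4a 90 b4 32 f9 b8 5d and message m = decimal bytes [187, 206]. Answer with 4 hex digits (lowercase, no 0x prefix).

025a

Key hex bytes 25 63 4a 90 b4 32 f9 b8 5d is 9 bytes > B = 7, so hash it first: H(key) = 04 56, then zero-pad to 7 bytes: K' = 04 56 00 00 00 00 00.
K' ⊕ ipad = 32 60 36 36 36 36 36.  K' ⊕ opad = 58 0a 5c 5c 5c 5c 5c.
Inner input = (K'⊕ipad) ∥ m = 32 60 36 36 36 36 36 ∥ bb ce.
Inner hash: sum = 50+96+54+54+54+54+54+187+206 = 809 → 03 29.
Outer input = (K'⊕opad) ∥ inner = 58 0a 5c 5c 5c 5c 5c ∥ 03 29.
Outer hash (tag): sum = 88+10+92+92+92+92+92+3+41 = 602 → 02 5a.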